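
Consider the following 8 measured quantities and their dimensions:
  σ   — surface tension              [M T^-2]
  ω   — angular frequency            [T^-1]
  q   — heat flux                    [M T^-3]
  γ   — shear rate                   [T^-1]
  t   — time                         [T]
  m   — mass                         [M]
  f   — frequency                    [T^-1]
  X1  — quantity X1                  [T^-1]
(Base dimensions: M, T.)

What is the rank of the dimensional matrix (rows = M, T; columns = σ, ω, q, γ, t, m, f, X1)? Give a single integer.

Exponent matrix [M,T] × [σ,ω,q,γ,t,m,f,X1]:
  M: [ 1  0  1  0  0  1  0  0]
  T: [-2 -1 -3 -1  1  0 -1 -1]
Echelon form has 2 nonzero rows (pivots: σ,ω)

2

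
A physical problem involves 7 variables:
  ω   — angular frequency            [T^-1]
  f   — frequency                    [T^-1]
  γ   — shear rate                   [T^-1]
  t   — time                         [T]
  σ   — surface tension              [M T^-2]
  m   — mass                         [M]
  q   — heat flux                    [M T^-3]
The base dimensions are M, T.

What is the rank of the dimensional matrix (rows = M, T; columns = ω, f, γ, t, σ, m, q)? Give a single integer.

Exponent matrix [M,T] × [ω,f,γ,t,σ,m,q]:
  M: [ 0  0  0  0  1  1  1]
  T: [-1 -1 -1  1 -2  0 -3]
RREF → pivots at {ω,σ} ⇒ r = 2

2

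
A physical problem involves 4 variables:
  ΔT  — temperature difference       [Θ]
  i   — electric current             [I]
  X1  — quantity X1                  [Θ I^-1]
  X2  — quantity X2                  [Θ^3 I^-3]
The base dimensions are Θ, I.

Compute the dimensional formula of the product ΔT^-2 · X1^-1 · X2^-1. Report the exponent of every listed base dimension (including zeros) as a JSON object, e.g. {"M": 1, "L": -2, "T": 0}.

{"Θ": -6, "I": 4}

Dimensional matrix (Θ×I by ΔT×i×X1×X2):
  Θ: [ 1  0  1  3]
  I: [ 0  1 -1 -3]
  [Θ]: (-2)·1+(-1)·1+(-1)·3 = -6
  [I]: (-2)·0+(-1)·-1+(-1)·-3 = 4
⇒ Θ^-6 I^4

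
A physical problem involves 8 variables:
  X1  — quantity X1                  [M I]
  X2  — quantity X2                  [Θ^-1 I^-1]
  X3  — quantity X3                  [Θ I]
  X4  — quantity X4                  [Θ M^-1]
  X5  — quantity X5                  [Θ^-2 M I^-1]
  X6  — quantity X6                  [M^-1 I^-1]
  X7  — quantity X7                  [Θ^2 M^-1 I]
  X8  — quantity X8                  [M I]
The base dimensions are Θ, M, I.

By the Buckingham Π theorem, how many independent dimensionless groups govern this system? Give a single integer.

Write exponents as rows Θ,M,I / cols X1,X2,X3,X4,X5,X6,X7,X8:
  Θ: [ 0 -1  1  1 -2  0  2  0]
  M: [ 1  0  0 -1  1 -1 -1  1]
  I: [ 1 -1  1  0 -1 -1  1  1]
Row reduction gives pivot columns X1,X2; rank = 2
n=8, r=2 ⇒ 6 dimensionless groups

6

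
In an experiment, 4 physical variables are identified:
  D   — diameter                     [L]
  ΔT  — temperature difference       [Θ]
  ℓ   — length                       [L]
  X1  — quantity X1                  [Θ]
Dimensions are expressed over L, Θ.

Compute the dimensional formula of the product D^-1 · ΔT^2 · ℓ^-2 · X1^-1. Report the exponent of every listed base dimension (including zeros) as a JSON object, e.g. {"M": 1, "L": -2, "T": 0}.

Write exponents as rows L,Θ / cols D,ΔT,ℓ,X1:
  L: [ 1  0  1  0]
  Θ: [ 0  1  0  1]
  [L]: (-1)·1+(2)·0+(-2)·1+(-1)·0 = -3
  [Θ]: (-1)·0+(2)·1+(-2)·0+(-1)·1 = 1
⇒ L^-3 Θ

{"L": -3, "Θ": 1}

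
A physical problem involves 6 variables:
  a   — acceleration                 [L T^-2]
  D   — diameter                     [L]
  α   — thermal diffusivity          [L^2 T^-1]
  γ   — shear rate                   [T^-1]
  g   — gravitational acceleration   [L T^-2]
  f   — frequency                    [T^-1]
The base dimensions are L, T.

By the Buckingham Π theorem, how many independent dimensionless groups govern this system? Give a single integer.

4

Exponent matrix [L,T] × [a,D,α,γ,g,f]:
  L: [ 1  1  2  0  1  0]
  T: [-2  0 -1 -1 -2 -1]
Echelon form has 2 nonzero rows (pivots: a,D)
n=6, r=2 ⇒ 4 dimensionless groups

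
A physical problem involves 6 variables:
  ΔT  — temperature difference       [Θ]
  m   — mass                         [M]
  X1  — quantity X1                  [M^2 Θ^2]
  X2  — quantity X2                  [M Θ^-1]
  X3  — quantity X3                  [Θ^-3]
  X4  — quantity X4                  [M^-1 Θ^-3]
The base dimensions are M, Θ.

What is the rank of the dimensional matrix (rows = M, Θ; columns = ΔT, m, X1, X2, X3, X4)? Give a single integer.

2

Write exponents as rows M,Θ / cols ΔT,m,X1,X2,X3,X4:
  M: [ 0  1  2  1  0 -1]
  Θ: [ 1  0  2 -1 -3 -3]
RREF → pivots at {ΔT,m} ⇒ r = 2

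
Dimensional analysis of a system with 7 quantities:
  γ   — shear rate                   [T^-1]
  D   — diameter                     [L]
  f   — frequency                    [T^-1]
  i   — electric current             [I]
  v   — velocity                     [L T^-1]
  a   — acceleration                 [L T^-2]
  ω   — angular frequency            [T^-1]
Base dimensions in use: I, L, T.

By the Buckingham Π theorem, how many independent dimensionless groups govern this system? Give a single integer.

Exponent matrix [I,L,T] × [γ,D,f,i,v,a,ω]:
  I: [ 0  0  0  1  0  0  0]
  L: [ 0  1  0  0  1  1  0]
  T: [-1  0 -1  0 -1 -2 -1]
Echelon form has 3 nonzero rows (pivots: γ,D,i)
7 vars − rank 3 = 4 Π groups

4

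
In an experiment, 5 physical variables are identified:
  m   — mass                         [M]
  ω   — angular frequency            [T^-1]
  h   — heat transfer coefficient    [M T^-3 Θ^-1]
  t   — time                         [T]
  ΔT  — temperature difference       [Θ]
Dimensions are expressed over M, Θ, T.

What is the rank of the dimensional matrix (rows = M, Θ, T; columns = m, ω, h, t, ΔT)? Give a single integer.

3

Write exponents as rows M,Θ,T / cols m,ω,h,t,ΔT:
  M: [ 1  0  1  0  0]
  Θ: [ 0  0 -1  0  1]
  T: [ 0 -1 -3  1  0]
RREF → pivots at {m,ω,h} ⇒ r = 3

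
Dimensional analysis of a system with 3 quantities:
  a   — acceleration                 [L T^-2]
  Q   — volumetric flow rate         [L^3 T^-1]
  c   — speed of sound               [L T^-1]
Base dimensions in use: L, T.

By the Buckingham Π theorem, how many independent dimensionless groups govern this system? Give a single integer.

1

Write exponents as rows L,T / cols a,Q,c:
  L: [ 1  3  1]
  T: [-2 -1 -1]
RREF → pivots at {a,Q} ⇒ r = 2
Π count = n − r = 3 − 2 = 1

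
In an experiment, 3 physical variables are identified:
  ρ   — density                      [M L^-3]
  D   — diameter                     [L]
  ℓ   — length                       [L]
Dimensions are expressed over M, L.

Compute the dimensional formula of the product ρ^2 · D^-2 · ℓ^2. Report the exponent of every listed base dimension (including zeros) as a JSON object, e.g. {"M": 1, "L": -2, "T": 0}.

Dimensional matrix (M×L by ρ×D×ℓ):
  M: [ 1  0  0]
  L: [-3  1  1]
  [M]: (2)·1+(-2)·0+(2)·0 = 2
  [L]: (2)·-3+(-2)·1+(2)·1 = -6
⇒ M^2 L^-6

{"M": 2, "L": -6}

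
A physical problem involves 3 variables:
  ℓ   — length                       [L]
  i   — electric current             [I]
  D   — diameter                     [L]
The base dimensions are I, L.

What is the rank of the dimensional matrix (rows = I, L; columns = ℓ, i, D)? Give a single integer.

2

Write exponents as rows I,L / cols ℓ,i,D:
  I: [ 0  1  0]
  L: [ 1  0  1]
Row reduction gives pivot columns ℓ,i; rank = 2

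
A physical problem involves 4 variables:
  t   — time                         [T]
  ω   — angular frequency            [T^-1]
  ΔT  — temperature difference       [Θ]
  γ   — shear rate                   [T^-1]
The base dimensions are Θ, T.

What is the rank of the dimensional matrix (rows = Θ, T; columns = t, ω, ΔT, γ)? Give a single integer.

2

Dimensional matrix (Θ×T by t×ω×ΔT×γ):
  Θ: [ 0  0  1  0]
  T: [ 1 -1  0 -1]
Echelon form has 2 nonzero rows (pivots: t,ΔT)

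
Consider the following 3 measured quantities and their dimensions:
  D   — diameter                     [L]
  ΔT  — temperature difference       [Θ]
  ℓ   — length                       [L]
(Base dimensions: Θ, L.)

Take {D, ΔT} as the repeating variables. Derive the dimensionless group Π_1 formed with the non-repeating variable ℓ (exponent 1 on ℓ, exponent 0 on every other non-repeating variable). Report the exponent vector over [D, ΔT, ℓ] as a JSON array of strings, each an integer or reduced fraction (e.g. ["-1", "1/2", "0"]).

["-1", "0", "1"]

Exponent matrix [Θ,L] × [D,ΔT,ℓ]:
  Θ: [ 0  1  0]
  L: [ 1  0  1]
Row reduction gives pivot columns D,ΔT; rank = 2
Pivot set = {D,ΔT}, free = {ℓ}
RREF:
  r0: [   1    0    1]
  r1: [   0    1    0]
Fix exponent of ℓ at 1; solve each RREF row for its pivot's exponent:
  r0: exp(D) + (1)·1 = 0 ⇒ exp(D) = -1
  r1: exp(ΔT) + (0)·1 = 0 ⇒ exp(ΔT) = 0
Π_1 = D^-1 · ℓ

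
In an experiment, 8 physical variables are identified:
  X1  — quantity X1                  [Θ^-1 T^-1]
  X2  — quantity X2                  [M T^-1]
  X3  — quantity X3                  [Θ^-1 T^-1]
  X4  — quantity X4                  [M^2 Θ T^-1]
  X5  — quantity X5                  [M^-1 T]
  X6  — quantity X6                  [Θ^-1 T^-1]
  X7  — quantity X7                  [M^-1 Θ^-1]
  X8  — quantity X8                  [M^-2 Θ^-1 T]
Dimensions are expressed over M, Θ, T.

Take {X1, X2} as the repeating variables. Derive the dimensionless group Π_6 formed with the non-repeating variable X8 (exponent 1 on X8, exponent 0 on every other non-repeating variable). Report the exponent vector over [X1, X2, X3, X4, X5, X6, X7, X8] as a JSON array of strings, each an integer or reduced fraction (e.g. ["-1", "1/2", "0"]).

["-1", "2", "0", "0", "0", "0", "0", "1"]

Dimensional matrix (M×Θ×T by X1×X2×X3×X4×X5×X6×X7×X8):
  M: [ 0  1  0  2 -1  0 -1 -2]
  Θ: [-1  0 -1  1  0 -1 -1 -1]
  T: [-1 -1 -1 -1  1 -1  0  1]
RREF → pivots at {X1,X2} ⇒ r = 2
Repeat: X1,X2; free: X3,X4,X5,X6,X7,X8
RREF:
  r0: [   1    0    1   -1    0    1    1    1]
  r1: [   0    1    0    2   -1    0   -1   -2]
  r2: [   0    0    0    0    0    0    0    0]
Fix exponent of X8 at 1, X3 at 0, X4 at 0, X5 at 0, X6 at 0, X7 at 0; solve each RREF row for its pivot's exponent:
  r0: exp(X1) + (1)·1 = 0 ⇒ exp(X1) = -1
  r1: exp(X2) + (-2)·1 = 0 ⇒ exp(X2) = 2
Π_6 = X1^-1 · X2^2 · X8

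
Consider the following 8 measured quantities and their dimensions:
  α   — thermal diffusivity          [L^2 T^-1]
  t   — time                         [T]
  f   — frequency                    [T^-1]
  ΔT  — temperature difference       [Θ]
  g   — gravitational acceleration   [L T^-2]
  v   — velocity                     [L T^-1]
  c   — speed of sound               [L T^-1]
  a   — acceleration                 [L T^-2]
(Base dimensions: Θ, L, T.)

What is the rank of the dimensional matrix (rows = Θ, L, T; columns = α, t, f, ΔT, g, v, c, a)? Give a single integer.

Write exponents as rows Θ,L,T / cols α,t,f,ΔT,g,v,c,a:
  Θ: [ 0  0  0  1  0  0  0  0]
  L: [ 2  0  0  0  1  1  1  1]
  T: [-1  1 -1  0 -2 -1 -1 -2]
RREF → pivots at {α,t,ΔT} ⇒ r = 3

3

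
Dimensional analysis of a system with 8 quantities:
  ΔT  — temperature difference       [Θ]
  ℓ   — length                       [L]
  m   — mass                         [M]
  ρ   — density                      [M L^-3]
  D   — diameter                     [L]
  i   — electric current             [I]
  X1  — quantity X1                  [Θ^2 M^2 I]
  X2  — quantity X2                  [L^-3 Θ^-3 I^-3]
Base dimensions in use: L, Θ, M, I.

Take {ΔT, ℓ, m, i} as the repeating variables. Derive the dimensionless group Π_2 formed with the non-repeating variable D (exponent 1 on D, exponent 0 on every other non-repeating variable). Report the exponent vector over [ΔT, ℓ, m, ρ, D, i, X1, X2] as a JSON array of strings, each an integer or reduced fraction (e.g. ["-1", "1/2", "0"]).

Exponent matrix [L,Θ,M,I] × [ΔT,ℓ,m,ρ,D,i,X1,X2]:
  L: [ 0  1  0 -3  1  0  0 -3]
  Θ: [ 1  0  0  0  0  0  2 -3]
  M: [ 0  0  1  1  0  0  2  0]
  I: [ 0  0  0  0  0  1  1 -3]
RREF → pivots at {ΔT,ℓ,m,i} ⇒ r = 4
Repeat: ΔT,ℓ,m,i; free: ρ,D,X1,X2
RREF:
  r0: [   1    0    0    0    0    0    2   -3]
  r1: [   0    1    0   -3    1    0    0   -3]
  r2: [   0    0    1    1    0    0    2    0]
  r3: [   0    0    0    0    0    1    1   -3]
Fix exponent of D at 1, ρ at 0, X1 at 0, X2 at 0; solve each RREF row for its pivot's exponent:
  r0: exp(ΔT) + (0)·1 = 0 ⇒ exp(ΔT) = 0
  r1: exp(ℓ) + (1)·1 = 0 ⇒ exp(ℓ) = -1
  r2: exp(m) + (0)·1 = 0 ⇒ exp(m) = 0
  r3: exp(i) + (0)·1 = 0 ⇒ exp(i) = 0
Π_2 = ℓ^-1 · D

["0", "-1", "0", "0", "1", "0", "0", "0"]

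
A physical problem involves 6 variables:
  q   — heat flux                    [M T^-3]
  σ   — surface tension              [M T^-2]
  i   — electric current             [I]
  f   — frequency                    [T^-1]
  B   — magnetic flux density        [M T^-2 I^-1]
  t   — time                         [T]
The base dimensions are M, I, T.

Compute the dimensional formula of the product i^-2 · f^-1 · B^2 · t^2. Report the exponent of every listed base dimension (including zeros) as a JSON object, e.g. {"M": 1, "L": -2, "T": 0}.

Exponent matrix [M,I,T] × [q,σ,i,f,B,t]:
  M: [ 1  1  0  0  1  0]
  I: [ 0  0  1  0 -1  0]
  T: [-3 -2  0 -1 -2  1]
  [M]: (-2)·0+(-1)·0+(2)·1+(2)·0 = 2
  [I]: (-2)·1+(-1)·0+(2)·-1+(2)·0 = -4
  [T]: (-2)·0+(-1)·-1+(2)·-2+(2)·1 = -1
⇒ M^2 I^-4 T^-1

{"M": 2, "I": -4, "T": -1}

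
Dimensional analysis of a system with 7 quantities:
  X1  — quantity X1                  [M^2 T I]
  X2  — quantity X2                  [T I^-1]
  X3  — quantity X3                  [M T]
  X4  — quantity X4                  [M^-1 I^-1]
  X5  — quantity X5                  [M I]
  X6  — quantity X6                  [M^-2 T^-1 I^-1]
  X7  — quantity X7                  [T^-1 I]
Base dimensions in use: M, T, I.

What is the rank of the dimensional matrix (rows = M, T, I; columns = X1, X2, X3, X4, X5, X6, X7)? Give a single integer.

2

Write exponents as rows M,T,I / cols X1,X2,X3,X4,X5,X6,X7:
  M: [ 2  0  1 -1  1 -2  0]
  T: [ 1  1  1  0  0 -1 -1]
  I: [ 1 -1  0 -1  1 -1  1]
Row reduction gives pivot columns X1,X2; rank = 2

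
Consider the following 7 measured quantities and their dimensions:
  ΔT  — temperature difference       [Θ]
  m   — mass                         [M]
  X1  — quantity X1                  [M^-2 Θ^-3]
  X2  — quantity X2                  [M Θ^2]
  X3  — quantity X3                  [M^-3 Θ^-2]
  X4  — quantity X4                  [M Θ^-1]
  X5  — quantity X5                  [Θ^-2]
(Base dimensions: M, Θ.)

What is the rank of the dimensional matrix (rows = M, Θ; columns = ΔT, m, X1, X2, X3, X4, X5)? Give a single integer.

2

Exponent matrix [M,Θ] × [ΔT,m,X1,X2,X3,X4,X5]:
  M: [ 0  1 -2  1 -3  1  0]
  Θ: [ 1  0 -3  2 -2 -1 -2]
RREF → pivots at {ΔT,m} ⇒ r = 2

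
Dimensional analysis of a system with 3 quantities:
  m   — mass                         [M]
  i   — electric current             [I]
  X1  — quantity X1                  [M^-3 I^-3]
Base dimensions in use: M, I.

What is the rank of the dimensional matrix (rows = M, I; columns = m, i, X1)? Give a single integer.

2

Dimensional matrix (M×I by m×i×X1):
  M: [ 1  0 -3]
  I: [ 0  1 -3]
Row reduction gives pivot columns m,i; rank = 2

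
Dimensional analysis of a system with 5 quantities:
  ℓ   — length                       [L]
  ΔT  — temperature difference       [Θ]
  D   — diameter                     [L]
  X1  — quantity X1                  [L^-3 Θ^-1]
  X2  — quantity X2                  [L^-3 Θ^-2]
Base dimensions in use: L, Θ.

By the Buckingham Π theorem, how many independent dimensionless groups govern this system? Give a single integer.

Exponent matrix [L,Θ] × [ℓ,ΔT,D,X1,X2]:
  L: [ 1  0  1 -3 -3]
  Θ: [ 0  1  0 -1 -2]
Echelon form has 2 nonzero rows (pivots: ℓ,ΔT)
Π count = n − r = 5 − 2 = 3

3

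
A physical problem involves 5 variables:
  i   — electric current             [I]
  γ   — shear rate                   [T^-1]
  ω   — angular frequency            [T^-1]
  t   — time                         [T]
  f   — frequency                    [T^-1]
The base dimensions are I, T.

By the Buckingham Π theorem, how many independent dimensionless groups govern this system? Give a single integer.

3

Dimensional matrix (I×T by i×γ×ω×t×f):
  I: [ 1  0  0  0  0]
  T: [ 0 -1 -1  1 -1]
RREF → pivots at {i,γ} ⇒ r = 2
n=5, r=2 ⇒ 3 dimensionless groups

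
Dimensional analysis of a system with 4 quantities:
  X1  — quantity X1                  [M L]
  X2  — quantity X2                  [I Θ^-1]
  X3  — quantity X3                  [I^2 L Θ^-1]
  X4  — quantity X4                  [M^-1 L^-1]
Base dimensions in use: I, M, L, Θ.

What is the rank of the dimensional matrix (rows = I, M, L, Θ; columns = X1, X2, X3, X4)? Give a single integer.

Write exponents as rows I,M,L,Θ / cols X1,X2,X3,X4:
  I: [ 0  1  2  0]
  M: [ 1  0  0 -1]
  L: [ 1  0  1 -1]
  Θ: [ 0 -1 -1  0]
RREF → pivots at {X1,X2,X3} ⇒ r = 3

3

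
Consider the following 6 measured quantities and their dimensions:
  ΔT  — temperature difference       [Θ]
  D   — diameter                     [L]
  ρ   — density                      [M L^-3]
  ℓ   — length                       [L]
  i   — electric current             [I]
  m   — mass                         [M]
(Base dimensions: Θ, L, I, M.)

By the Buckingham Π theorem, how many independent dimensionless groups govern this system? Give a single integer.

2

Exponent matrix [Θ,L,I,M] × [ΔT,D,ρ,ℓ,i,m]:
  Θ: [ 1  0  0  0  0  0]
  L: [ 0  1 -3  1  0  0]
  I: [ 0  0  0  0  1  0]
  M: [ 0  0  1  0  0  1]
Row reduction gives pivot columns ΔT,D,ρ,i; rank = 4
Π count = n − r = 6 − 4 = 2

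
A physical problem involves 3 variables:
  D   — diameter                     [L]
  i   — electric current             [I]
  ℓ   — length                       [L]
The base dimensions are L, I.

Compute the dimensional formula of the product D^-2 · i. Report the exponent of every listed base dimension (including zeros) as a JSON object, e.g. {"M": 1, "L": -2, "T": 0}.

{"L": -2, "I": 1}

Dimensional matrix (L×I by D×i×ℓ):
  L: [ 1  0  1]
  I: [ 0  1  0]
  [L]: (-2)·1+(1)·0 = -2
  [I]: (-2)·0+(1)·1 = 1
⇒ L^-2 I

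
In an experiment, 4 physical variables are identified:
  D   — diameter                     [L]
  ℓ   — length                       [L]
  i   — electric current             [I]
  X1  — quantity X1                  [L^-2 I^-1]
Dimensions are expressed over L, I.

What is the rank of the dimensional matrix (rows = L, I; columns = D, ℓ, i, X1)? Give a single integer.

2

Dimensional matrix (L×I by D×ℓ×i×X1):
  L: [ 1  1  0 -2]
  I: [ 0  0  1 -1]
RREF → pivots at {D,i} ⇒ r = 2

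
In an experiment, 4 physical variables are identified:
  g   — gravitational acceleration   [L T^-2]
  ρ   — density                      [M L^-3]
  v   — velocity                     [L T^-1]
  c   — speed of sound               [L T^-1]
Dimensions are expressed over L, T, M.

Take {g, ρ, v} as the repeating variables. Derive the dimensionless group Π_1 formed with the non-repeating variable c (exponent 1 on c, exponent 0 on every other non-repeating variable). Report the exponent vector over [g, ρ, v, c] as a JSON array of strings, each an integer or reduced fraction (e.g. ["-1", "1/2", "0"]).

Exponent matrix [L,T,M] × [g,ρ,v,c]:
  L: [ 1 -3  1  1]
  T: [-2  0 -1 -1]
  M: [ 0  1  0  0]
Echelon form has 3 nonzero rows (pivots: g,ρ,v)
Pivot set = {g,ρ,v}, free = {c}
RREF:
  r0: [   1    0    0    0]
  r1: [   0    1    0    0]
  r2: [   0    0    1    1]
Fix exponent of c at 1; solve each RREF row for its pivot's exponent:
  r0: exp(g) + (0)·1 = 0 ⇒ exp(g) = 0
  r1: exp(ρ) + (0)·1 = 0 ⇒ exp(ρ) = 0
  r2: exp(v) + (1)·1 = 0 ⇒ exp(v) = -1
Π_1 = v^-1 · c

["0", "0", "-1", "1"]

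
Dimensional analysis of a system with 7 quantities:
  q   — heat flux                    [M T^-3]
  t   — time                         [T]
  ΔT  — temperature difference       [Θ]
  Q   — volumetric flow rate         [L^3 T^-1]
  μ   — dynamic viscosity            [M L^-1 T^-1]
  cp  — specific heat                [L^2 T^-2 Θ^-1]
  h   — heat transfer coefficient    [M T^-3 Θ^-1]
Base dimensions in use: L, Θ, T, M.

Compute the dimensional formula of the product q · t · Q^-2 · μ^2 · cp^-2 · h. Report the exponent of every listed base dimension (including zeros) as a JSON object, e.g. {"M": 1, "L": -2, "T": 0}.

Exponent matrix [L,Θ,T,M] × [q,t,ΔT,Q,μ,cp,h]:
  L: [ 0  0  0  3 -1  2  0]
  Θ: [ 0  0  1  0  0 -1 -1]
  T: [-3  1  0 -1 -1 -2 -3]
  M: [ 1  0  0  0  1  0  1]
  [L]: (1)·0+(1)·0+(-2)·3+(2)·-1+(-2)·2+(1)·0 = -12
  [Θ]: (1)·0+(1)·0+(-2)·0+(2)·0+(-2)·-1+(1)·-1 = 1
  [T]: (1)·-3+(1)·1+(-2)·-1+(2)·-1+(-2)·-2+(1)·-3 = -1
  [M]: (1)·1+(1)·0+(-2)·0+(2)·1+(-2)·0+(1)·1 = 4
⇒ L^-12 Θ T^-1 M^4

{"L": -12, "Θ": 1, "T": -1, "M": 4}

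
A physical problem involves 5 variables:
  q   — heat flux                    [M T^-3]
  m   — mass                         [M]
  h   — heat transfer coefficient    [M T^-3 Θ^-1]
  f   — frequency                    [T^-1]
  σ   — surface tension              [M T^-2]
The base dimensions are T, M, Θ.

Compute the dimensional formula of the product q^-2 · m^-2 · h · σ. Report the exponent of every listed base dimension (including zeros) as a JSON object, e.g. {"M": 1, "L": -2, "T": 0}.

Dimensional matrix (T×M×Θ by q×m×h×f×σ):
  T: [-3  0 -3 -1 -2]
  M: [ 1  1  1  0  1]
  Θ: [ 0  0 -1  0  0]
  [T]: (-2)·-3+(-2)·0+(1)·-3+(1)·-2 = 1
  [M]: (-2)·1+(-2)·1+(1)·1+(1)·1 = -2
  [Θ]: (-2)·0+(-2)·0+(1)·-1+(1)·0 = -1
⇒ T M^-2 Θ^-1

{"T": 1, "M": -2, "Θ": -1}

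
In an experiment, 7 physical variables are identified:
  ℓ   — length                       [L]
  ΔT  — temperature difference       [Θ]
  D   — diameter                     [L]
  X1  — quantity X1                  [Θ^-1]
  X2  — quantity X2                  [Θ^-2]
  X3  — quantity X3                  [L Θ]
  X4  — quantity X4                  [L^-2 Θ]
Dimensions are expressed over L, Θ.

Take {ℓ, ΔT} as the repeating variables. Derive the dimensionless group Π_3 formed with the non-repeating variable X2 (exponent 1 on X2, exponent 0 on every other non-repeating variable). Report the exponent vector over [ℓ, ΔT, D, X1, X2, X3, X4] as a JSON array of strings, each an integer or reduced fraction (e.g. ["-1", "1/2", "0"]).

Dimensional matrix (L×Θ by ℓ×ΔT×D×X1×X2×X3×X4):
  L: [ 1  0  1  0  0  1 -2]
  Θ: [ 0  1  0 -1 -2  1  1]
Row reduction gives pivot columns ℓ,ΔT; rank = 2
Pivot set = {ℓ,ΔT}, free = {D,X1,X2,X3,X4}
RREF:
  r0: [   1    0    1    0    0    1   -2]
  r1: [   0    1    0   -1   -2    1    1]
Fix exponent of X2 at 1, D at 0, X1 at 0, X3 at 0, X4 at 0; solve each RREF row for its pivot's exponent:
  r0: exp(ℓ) + (0)·1 = 0 ⇒ exp(ℓ) = 0
  r1: exp(ΔT) + (-2)·1 = 0 ⇒ exp(ΔT) = 2
Π_3 = ΔT^2 · X2

["0", "2", "0", "0", "1", "0", "0"]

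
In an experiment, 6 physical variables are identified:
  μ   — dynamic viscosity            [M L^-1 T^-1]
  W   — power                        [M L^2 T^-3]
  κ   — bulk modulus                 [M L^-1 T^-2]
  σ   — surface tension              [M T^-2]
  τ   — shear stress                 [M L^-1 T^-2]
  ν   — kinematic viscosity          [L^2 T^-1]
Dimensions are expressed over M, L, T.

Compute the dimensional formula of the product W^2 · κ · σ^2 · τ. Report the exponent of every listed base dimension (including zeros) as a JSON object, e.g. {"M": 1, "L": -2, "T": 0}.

Write exponents as rows M,L,T / cols μ,W,κ,σ,τ,ν:
  M: [ 1  1  1  1  1  0]
  L: [-1  2 -1  0 -1  2]
  T: [-1 -3 -2 -2 -2 -1]
  [M]: (2)·1+(1)·1+(2)·1+(1)·1 = 6
  [L]: (2)·2+(1)·-1+(2)·0+(1)·-1 = 2
  [T]: (2)·-3+(1)·-2+(2)·-2+(1)·-2 = -14
⇒ M^6 L^2 T^-14

{"M": 6, "L": 2, "T": -14}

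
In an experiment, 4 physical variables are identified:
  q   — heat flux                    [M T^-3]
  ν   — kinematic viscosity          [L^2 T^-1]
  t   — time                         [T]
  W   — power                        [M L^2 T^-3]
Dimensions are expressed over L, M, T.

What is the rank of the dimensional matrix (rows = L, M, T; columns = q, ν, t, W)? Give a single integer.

3

Write exponents as rows L,M,T / cols q,ν,t,W:
  L: [ 0  2  0  2]
  M: [ 1  0  0  1]
  T: [-3 -1  1 -3]
Echelon form has 3 nonzero rows (pivots: q,ν,t)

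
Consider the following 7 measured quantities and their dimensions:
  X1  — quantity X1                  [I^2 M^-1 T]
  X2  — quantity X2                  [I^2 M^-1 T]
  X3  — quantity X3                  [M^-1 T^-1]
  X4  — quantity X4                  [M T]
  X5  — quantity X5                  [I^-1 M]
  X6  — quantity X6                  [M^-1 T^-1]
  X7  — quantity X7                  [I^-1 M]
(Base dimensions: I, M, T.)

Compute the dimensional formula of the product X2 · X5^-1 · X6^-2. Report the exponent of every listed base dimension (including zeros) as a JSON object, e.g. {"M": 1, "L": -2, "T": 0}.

{"I": 3, "M": 0, "T": 3}

Write exponents as rows I,M,T / cols X1,X2,X3,X4,X5,X6,X7:
  I: [ 2  2  0  0 -1  0 -1]
  M: [-1 -1 -1  1  1 -1  1]
  T: [ 1  1 -1  1  0 -1  0]
  [I]: (1)·2+(-1)·-1+(-2)·0 = 3
  [M]: (1)·-1+(-1)·1+(-2)·-1 = 0
  [T]: (1)·1+(-1)·0+(-2)·-1 = 3
⇒ I^3 T^3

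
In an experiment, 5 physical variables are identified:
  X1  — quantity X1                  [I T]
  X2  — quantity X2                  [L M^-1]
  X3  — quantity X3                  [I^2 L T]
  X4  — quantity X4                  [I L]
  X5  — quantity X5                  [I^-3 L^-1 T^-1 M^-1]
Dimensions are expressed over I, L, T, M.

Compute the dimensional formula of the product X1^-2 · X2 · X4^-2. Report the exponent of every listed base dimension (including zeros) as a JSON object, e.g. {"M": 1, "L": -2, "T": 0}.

{"I": -4, "L": -1, "T": -2, "M": -1}

Exponent matrix [I,L,T,M] × [X1,X2,X3,X4,X5]:
  I: [ 1  0  2  1 -3]
  L: [ 0  1  1  1 -1]
  T: [ 1  0  1  0 -1]
  M: [ 0 -1  0  0 -1]
  [I]: (-2)·1+(1)·0+(-2)·1 = -4
  [L]: (-2)·0+(1)·1+(-2)·1 = -1
  [T]: (-2)·1+(1)·0+(-2)·0 = -2
  [M]: (-2)·0+(1)·-1+(-2)·0 = -1
⇒ I^-4 L^-1 T^-2 M^-1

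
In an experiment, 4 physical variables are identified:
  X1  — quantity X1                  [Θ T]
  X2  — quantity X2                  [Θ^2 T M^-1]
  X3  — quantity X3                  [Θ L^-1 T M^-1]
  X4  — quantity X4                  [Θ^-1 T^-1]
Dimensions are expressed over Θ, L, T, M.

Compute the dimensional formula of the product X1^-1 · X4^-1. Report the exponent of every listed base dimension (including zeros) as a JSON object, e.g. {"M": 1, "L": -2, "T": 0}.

Exponent matrix [Θ,L,T,M] × [X1,X2,X3,X4]:
  Θ: [ 1  2  1 -1]
  L: [ 0  0 -1  0]
  T: [ 1  1  1 -1]
  M: [ 0 -1 -1  0]
  [Θ]: (-1)·1+(-1)·-1 = 0
  [L]: (-1)·0+(-1)·0 = 0
  [T]: (-1)·1+(-1)·-1 = 0
  [M]: (-1)·0+(-1)·0 = 0
⇒ 1 (dimensionless)

{"Θ": 0, "L": 0, "T": 0, "M": 0}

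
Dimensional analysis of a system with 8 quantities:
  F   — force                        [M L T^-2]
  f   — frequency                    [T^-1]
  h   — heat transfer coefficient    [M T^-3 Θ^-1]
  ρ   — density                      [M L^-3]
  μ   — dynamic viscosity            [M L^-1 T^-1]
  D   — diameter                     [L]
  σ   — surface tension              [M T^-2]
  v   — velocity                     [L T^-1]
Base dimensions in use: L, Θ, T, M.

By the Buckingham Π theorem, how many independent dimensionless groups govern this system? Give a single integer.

4

Dimensional matrix (L×Θ×T×M by F×f×h×ρ×μ×D×σ×v):
  L: [ 1  0  0 -3 -1  1  0  1]
  Θ: [ 0  0 -1  0  0  0  0  0]
  T: [-2 -1 -3  0 -1  0 -2 -1]
  M: [ 1  0  1  1  1  0  1  0]
Row reduction gives pivot columns F,f,h,ρ; rank = 4
Π count = n − r = 8 − 4 = 4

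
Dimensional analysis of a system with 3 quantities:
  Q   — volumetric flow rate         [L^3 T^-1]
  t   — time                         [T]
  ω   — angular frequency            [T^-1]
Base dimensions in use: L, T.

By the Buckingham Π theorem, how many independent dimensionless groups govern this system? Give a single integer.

1

Exponent matrix [L,T] × [Q,t,ω]:
  L: [ 3  0  0]
  T: [-1  1 -1]
Echelon form has 2 nonzero rows (pivots: Q,t)
n=3, r=2 ⇒ 1 dimensionless group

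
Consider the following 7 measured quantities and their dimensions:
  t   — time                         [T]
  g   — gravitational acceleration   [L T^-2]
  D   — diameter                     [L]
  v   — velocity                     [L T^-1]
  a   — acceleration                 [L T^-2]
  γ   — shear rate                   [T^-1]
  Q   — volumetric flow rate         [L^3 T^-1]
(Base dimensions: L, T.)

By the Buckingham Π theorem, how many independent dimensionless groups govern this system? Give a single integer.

Write exponents as rows L,T / cols t,g,D,v,a,γ,Q:
  L: [ 0  1  1  1  1  0  3]
  T: [ 1 -2  0 -1 -2 -1 -1]
Row reduction gives pivot columns t,g; rank = 2
n=7, r=2 ⇒ 5 dimensionless groups

5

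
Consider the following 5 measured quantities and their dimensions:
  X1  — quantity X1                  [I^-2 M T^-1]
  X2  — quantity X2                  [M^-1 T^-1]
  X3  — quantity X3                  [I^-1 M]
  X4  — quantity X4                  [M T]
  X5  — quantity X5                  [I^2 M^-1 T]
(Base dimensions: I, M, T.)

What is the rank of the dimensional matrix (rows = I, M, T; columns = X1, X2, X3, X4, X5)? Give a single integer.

2

Write exponents as rows I,M,T / cols X1,X2,X3,X4,X5:
  I: [-2  0 -1  0  2]
  M: [ 1 -1  1  1 -1]
  T: [-1 -1  0  1  1]
Row reduction gives pivot columns X1,X2; rank = 2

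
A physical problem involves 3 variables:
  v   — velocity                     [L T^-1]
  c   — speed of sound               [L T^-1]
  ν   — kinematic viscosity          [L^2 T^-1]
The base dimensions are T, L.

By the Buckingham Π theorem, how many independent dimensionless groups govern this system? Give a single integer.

Exponent matrix [T,L] × [v,c,ν]:
  T: [-1 -1 -1]
  L: [ 1  1  2]
Echelon form has 2 nonzero rows (pivots: v,ν)
n=3, r=2 ⇒ 1 dimensionless group

1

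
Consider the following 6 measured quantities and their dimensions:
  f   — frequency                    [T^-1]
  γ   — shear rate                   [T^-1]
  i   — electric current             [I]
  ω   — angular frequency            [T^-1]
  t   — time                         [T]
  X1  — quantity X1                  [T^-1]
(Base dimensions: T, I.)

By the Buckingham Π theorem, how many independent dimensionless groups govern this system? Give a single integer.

Write exponents as rows T,I / cols f,γ,i,ω,t,X1:
  T: [-1 -1  0 -1  1 -1]
  I: [ 0  0  1  0  0  0]
Row reduction gives pivot columns f,i; rank = 2
Π count = n − r = 6 − 2 = 4

4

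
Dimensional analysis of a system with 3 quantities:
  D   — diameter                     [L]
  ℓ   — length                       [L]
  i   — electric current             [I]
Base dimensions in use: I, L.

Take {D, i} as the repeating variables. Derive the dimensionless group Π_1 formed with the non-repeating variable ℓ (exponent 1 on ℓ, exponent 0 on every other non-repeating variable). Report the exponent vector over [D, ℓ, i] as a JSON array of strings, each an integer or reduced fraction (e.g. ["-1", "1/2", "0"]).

Write exponents as rows I,L / cols D,ℓ,i:
  I: [ 0  0  1]
  L: [ 1  1  0]
RREF → pivots at {D,i} ⇒ r = 2
Pivot set = {D,i}, free = {ℓ}
RREF:
  r0: [   1    1    0]
  r1: [   0    0    1]
Fix exponent of ℓ at 1; solve each RREF row for its pivot's exponent:
  r0: exp(D) + (1)·1 = 0 ⇒ exp(D) = -1
  r1: exp(i) + (0)·1 = 0 ⇒ exp(i) = 0
Π_1 = D^-1 · ℓ

["-1", "1", "0"]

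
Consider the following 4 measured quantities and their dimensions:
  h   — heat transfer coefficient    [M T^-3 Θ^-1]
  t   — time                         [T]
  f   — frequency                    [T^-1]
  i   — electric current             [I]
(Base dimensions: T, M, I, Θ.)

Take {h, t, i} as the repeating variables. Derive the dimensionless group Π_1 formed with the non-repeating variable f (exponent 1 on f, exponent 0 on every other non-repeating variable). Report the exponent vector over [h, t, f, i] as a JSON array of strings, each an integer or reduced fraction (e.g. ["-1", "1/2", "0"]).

Exponent matrix [T,M,I,Θ] × [h,t,f,i]:
  T: [-3  1 -1  0]
  M: [ 1  0  0  0]
  I: [ 0  0  0  1]
  Θ: [-1  0  0  0]
RREF → pivots at {h,t,i} ⇒ r = 3
Pivot set = {h,t,i}, free = {f}
RREF:
  r0: [   1    0    0    0]
  r1: [   0    1   -1    0]
  r2: [   0    0    0    1]
  r3: [   0    0    0    0]
Fix exponent of f at 1; solve each RREF row for its pivot's exponent:
  r0: exp(h) + (0)·1 = 0 ⇒ exp(h) = 0
  r1: exp(t) + (-1)·1 = 0 ⇒ exp(t) = 1
  r2: exp(i) + (0)·1 = 0 ⇒ exp(i) = 0
Π_1 = t · f

["0", "1", "1", "0"]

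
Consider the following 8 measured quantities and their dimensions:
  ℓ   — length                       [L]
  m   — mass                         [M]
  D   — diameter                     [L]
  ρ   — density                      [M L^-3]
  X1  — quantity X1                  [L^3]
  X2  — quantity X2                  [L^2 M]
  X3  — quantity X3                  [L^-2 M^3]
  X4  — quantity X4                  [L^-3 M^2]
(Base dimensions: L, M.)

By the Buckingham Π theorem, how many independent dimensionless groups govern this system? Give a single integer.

6

Dimensional matrix (L×M by ℓ×m×D×ρ×X1×X2×X3×X4):
  L: [ 1  0  1 -3  3  2 -2 -3]
  M: [ 0  1  0  1  0  1  3  2]
Echelon form has 2 nonzero rows (pivots: ℓ,m)
n=8, r=2 ⇒ 6 dimensionless groups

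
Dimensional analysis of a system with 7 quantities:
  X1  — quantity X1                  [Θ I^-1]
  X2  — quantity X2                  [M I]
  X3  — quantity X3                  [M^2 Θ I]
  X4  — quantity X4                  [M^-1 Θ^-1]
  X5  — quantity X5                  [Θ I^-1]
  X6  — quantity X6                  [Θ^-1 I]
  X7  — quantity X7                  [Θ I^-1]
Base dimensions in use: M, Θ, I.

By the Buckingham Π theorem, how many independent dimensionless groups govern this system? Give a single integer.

Dimensional matrix (M×Θ×I by X1×X2×X3×X4×X5×X6×X7):
  M: [ 0  1  2 -1  0  0  0]
  Θ: [ 1  0  1 -1  1 -1  1]
  I: [-1  1  1  0 -1  1 -1]
Row reduction gives pivot columns X1,X2; rank = 2
Π count = n − r = 7 − 2 = 5

5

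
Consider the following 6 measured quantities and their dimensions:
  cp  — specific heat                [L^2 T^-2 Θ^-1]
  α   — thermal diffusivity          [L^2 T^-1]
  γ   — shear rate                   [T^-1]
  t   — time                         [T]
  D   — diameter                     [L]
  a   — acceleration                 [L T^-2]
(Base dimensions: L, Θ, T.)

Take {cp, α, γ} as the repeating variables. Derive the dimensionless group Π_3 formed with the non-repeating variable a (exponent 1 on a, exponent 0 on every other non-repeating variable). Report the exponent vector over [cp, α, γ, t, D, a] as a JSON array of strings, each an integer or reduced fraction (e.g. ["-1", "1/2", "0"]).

Dimensional matrix (L×Θ×T by cp×α×γ×t×D×a):
  L: [ 2  2  0  0  1  1]
  Θ: [-1  0  0  0  0  0]
  T: [-2 -1 -1  1  0 -2]
Row reduction gives pivot columns cp,α,γ; rank = 3
Repeat: cp,α,γ; free: t,D,a
RREF:
  r0: [   1    0    0    0    0    0]
  r1: [   0    1    0    0  1/2  1/2]
  r2: [   0    0    1   -1 -1/2  3/2]
Fix exponent of a at 1, t at 0, D at 0; solve each RREF row for its pivot's exponent:
  r0: exp(cp) + (0)·1 = 0 ⇒ exp(cp) = 0
  r1: exp(α) + (1/2)·1 = 0 ⇒ exp(α) = -1/2
  r2: exp(γ) + (3/2)·1 = 0 ⇒ exp(γ) = -3/2
Π_3 = α^(-1/2) · γ^(-3/2) · a

["0", "-1/2", "-3/2", "0", "0", "1"]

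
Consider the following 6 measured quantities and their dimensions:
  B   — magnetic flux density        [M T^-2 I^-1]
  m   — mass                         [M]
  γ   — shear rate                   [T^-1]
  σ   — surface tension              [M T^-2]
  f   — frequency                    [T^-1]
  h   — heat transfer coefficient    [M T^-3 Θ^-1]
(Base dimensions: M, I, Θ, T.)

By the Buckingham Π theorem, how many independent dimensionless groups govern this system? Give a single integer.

Exponent matrix [M,I,Θ,T] × [B,m,γ,σ,f,h]:
  M: [ 1  1  0  1  0  1]
  I: [-1  0  0  0  0  0]
  Θ: [ 0  0  0  0  0 -1]
  T: [-2  0 -1 -2 -1 -3]
Echelon form has 4 nonzero rows (pivots: B,m,γ,h)
6 vars − rank 4 = 2 Π groups

2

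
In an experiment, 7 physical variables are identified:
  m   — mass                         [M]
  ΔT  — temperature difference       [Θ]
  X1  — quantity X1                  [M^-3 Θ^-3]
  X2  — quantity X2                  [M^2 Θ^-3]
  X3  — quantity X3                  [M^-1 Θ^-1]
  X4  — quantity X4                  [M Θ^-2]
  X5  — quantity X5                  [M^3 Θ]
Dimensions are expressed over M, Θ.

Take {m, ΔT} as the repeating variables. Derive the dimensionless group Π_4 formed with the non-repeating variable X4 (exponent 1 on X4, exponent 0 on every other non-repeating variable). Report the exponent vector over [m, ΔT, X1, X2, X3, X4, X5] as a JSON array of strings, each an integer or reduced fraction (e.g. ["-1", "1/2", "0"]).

["-1", "2", "0", "0", "0", "1", "0"]

Dimensional matrix (M×Θ by m×ΔT×X1×X2×X3×X4×X5):
  M: [ 1  0 -3  2 -1  1  3]
  Θ: [ 0  1 -3 -3 -1 -2  1]
Echelon form has 2 nonzero rows (pivots: m,ΔT)
Repeat: m,ΔT; free: X1,X2,X3,X4,X5
RREF:
  r0: [   1    0   -3    2   -1    1    3]
  r1: [   0    1   -3   -3   -1   -2    1]
Fix exponent of X4 at 1, X1 at 0, X2 at 0, X3 at 0, X5 at 0; solve each RREF row for its pivot's exponent:
  r0: exp(m) + (1)·1 = 0 ⇒ exp(m) = -1
  r1: exp(ΔT) + (-2)·1 = 0 ⇒ exp(ΔT) = 2
Π_4 = m^-1 · ΔT^2 · X4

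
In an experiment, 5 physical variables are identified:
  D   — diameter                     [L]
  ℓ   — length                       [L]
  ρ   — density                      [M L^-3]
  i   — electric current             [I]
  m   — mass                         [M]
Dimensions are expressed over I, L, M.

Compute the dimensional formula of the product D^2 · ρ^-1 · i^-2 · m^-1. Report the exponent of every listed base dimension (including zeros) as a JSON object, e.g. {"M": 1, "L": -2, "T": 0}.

{"I": -2, "L": 5, "M": -2}

Exponent matrix [I,L,M] × [D,ℓ,ρ,i,m]:
  I: [ 0  0  0  1  0]
  L: [ 1  1 -3  0  0]
  M: [ 0  0  1  0  1]
  [I]: (2)·0+(-1)·0+(-2)·1+(-1)·0 = -2
  [L]: (2)·1+(-1)·-3+(-2)·0+(-1)·0 = 5
  [M]: (2)·0+(-1)·1+(-2)·0+(-1)·1 = -2
⇒ I^-2 L^5 M^-2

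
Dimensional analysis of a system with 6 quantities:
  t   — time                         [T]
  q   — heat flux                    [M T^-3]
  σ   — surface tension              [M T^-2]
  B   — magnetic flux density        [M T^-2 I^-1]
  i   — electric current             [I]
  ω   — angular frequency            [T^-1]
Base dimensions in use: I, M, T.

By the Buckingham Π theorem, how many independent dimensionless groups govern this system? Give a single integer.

3

Dimensional matrix (I×M×T by t×q×σ×B×i×ω):
  I: [ 0  0  0 -1  1  0]
  M: [ 0  1  1  1  0  0]
  T: [ 1 -3 -2 -2  0 -1]
Echelon form has 3 nonzero rows (pivots: t,q,B)
6 vars − rank 3 = 3 Π groups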